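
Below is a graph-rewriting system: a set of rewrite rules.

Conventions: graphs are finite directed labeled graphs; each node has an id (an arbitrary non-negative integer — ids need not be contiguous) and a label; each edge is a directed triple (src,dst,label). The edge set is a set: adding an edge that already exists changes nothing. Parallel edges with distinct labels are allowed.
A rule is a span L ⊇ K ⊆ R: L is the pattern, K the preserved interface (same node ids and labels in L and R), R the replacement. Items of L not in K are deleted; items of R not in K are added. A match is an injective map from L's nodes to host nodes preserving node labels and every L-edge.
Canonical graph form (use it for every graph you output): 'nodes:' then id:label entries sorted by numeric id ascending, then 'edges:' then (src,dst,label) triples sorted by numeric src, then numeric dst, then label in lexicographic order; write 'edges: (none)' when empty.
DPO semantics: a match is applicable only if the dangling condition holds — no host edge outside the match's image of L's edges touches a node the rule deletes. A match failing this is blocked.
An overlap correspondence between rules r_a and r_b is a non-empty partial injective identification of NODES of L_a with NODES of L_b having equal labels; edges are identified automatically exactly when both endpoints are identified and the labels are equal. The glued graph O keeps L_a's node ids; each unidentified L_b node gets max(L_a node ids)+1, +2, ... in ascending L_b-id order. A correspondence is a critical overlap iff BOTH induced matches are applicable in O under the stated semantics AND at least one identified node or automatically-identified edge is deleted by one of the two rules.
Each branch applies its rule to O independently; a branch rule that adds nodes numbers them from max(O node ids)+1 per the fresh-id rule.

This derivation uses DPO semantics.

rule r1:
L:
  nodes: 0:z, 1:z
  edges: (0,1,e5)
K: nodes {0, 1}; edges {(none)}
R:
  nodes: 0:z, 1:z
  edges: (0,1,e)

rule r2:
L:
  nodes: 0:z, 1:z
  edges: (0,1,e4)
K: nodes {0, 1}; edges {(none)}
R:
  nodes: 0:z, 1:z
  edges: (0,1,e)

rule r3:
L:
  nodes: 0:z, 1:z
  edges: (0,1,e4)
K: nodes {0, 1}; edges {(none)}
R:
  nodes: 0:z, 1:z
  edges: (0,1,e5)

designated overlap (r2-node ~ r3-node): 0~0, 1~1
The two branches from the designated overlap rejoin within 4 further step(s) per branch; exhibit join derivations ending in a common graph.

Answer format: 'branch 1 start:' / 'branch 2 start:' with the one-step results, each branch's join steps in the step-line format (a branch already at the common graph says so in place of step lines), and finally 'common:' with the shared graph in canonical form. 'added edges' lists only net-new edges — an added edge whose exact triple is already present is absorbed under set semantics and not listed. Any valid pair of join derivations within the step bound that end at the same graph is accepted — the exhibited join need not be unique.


branch 1 start:
nodes: 0:z, 1:z
edges: (0,1,e)
branch 2 start:
nodes: 0:z, 1:z
edges: (0,1,e5)
branch 1: already at the common graph (0 steps)
branch 2 step 1: rule r1; match: 0->0, 1->1; deleted nodes (none); deleted edges (0,1,e5); added nodes (none); added edges (0,1,e); result: nodes: 0:z, 1:z edges: (0,1,e)
common:
nodes: 0:z, 1:z
edges: (0,1,e)


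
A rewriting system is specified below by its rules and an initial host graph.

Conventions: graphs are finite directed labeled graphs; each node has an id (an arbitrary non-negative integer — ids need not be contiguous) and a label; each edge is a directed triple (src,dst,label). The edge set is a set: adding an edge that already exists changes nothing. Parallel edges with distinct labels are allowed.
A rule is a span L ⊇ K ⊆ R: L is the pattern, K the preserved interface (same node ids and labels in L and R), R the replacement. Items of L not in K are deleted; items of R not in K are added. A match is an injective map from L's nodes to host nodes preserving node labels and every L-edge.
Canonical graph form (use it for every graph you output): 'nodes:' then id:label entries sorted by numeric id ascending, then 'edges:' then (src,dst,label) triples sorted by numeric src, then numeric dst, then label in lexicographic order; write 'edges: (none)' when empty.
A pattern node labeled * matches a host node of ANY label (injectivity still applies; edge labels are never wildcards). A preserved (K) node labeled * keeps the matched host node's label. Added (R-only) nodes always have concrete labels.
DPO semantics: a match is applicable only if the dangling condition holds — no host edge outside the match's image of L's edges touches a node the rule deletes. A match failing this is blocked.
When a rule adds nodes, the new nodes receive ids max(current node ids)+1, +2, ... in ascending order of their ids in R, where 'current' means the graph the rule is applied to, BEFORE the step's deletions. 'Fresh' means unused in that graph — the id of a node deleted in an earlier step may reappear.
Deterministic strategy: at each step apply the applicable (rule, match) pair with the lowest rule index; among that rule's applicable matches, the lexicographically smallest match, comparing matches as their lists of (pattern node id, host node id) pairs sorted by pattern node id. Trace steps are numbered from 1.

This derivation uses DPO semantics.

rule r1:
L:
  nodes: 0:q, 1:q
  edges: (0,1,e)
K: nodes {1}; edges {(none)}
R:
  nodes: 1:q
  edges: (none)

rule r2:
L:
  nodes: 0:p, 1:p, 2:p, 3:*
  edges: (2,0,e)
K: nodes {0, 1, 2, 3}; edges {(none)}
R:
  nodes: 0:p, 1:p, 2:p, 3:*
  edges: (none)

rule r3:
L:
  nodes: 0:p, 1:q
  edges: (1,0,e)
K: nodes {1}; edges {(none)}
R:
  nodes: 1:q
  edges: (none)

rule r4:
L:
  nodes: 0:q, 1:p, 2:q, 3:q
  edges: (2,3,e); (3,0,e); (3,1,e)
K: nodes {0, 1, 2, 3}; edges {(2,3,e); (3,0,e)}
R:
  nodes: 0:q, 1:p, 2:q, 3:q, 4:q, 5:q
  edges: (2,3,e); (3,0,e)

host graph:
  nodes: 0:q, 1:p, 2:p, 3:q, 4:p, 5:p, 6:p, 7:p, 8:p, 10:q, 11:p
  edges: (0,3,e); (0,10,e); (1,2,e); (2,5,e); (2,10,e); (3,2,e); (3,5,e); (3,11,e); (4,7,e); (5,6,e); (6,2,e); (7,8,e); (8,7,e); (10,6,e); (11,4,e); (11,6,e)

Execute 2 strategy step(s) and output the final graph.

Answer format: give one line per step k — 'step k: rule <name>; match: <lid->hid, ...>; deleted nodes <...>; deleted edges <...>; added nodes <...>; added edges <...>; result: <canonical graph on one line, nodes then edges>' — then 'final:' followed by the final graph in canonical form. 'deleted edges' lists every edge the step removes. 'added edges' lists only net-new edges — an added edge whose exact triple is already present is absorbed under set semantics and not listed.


step 1: rule r2; match: 0->2, 1->1, 2->6, 3->0; deleted nodes (none); deleted edges (6,2,e); added nodes (none); added edges (none); result: nodes: 0:q, 1:p, 2:p, 3:q, 4:p, 5:p, 6:p, 7:p, 8:p, 10:q, 11:p edges: (0,3,e); (0,10,e); (1,2,e); (2,5,e); (2,10,e); (3,2,e); (3,5,e); (3,11,e); (4,7,e); (5,6,e); (7,8,e); (8,7,e); (10,6,e); (11,4,e); (11,6,e)
step 2: rule r2; match: 0->2, 1->4, 2->1, 3->0; deleted nodes (none); deleted edges (1,2,e); added nodes (none); added edges (none); result: nodes: 0:q, 1:p, 2:p, 3:q, 4:p, 5:p, 6:p, 7:p, 8:p, 10:q, 11:p edges: (0,3,e); (0,10,e); (2,5,e); (2,10,e); (3,2,e); (3,5,e); (3,11,e); (4,7,e); (5,6,e); (7,8,e); (8,7,e); (10,6,e); (11,4,e); (11,6,e)
final:
nodes: 0:q, 1:p, 2:p, 3:q, 4:p, 5:p, 6:p, 7:p, 8:p, 10:q, 11:p
edges: (0,3,e); (0,10,e); (2,5,e); (2,10,e); (3,2,e); (3,5,e); (3,11,e); (4,7,e); (5,6,e); (7,8,e); (8,7,e); (10,6,e); (11,4,e); (11,6,e)


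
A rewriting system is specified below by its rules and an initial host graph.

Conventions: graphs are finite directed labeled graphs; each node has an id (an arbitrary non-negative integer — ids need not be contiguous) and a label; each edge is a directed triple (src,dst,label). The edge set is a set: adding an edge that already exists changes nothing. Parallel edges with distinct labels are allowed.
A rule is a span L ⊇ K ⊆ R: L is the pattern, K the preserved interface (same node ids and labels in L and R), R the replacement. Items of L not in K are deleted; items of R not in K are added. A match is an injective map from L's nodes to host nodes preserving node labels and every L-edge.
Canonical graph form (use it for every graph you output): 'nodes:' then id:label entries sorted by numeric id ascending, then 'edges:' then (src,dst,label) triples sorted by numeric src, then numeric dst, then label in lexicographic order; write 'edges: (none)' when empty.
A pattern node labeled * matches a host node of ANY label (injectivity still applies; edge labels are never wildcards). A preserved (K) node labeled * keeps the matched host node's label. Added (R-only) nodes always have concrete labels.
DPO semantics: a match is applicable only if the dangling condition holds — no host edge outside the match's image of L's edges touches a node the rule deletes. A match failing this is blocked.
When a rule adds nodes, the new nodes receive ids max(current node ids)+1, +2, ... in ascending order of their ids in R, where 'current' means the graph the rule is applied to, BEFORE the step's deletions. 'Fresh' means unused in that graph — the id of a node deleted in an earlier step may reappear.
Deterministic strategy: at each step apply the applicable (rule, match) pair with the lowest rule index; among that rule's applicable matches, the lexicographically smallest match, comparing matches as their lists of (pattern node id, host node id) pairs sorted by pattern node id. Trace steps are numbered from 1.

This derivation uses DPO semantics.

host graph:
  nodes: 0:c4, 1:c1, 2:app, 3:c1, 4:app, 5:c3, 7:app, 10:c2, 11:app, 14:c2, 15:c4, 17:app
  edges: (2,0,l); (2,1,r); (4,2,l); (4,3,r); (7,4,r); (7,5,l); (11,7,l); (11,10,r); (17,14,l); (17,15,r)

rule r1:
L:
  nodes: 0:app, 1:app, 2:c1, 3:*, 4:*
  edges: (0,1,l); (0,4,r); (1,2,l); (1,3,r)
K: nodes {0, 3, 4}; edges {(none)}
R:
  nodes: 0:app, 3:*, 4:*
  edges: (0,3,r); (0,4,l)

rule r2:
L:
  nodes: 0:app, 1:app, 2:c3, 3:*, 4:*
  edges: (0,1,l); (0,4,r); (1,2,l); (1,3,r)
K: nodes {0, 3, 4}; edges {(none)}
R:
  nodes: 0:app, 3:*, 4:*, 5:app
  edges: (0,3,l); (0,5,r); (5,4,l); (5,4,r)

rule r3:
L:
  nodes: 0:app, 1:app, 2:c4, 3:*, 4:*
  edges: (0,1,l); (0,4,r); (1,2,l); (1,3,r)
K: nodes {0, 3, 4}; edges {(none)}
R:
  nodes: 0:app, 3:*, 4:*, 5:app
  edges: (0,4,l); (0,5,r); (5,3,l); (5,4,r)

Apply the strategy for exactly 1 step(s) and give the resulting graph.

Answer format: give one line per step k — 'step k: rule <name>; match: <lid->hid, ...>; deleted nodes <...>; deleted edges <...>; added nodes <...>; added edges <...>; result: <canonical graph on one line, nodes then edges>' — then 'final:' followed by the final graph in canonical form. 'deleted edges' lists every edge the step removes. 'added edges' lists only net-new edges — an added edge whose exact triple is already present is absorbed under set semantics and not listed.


step 1: rule r2; match: 0->11, 1->7, 2->5, 3->4, 4->10; deleted nodes 5, 7; deleted edges (7,4,r); (7,5,l); (11,7,l); (11,10,r); added nodes 18; added edges (11,4,l); (11,18,r); (18,10,l); (18,10,r); result: nodes: 0:c4, 1:c1, 2:app, 3:c1, 4:app, 10:c2, 11:app, 14:c2, 15:c4, 17:app, 18:app edges: (2,0,l); (2,1,r); (4,2,l); (4,3,r); (11,4,l); (11,18,r); (17,14,l); (17,15,r); (18,10,l); (18,10,r)
final:
nodes: 0:c4, 1:c1, 2:app, 3:c1, 4:app, 10:c2, 11:app, 14:c2, 15:c4, 17:app, 18:app
edges: (2,0,l); (2,1,r); (4,2,l); (4,3,r); (11,4,l); (11,18,r); (17,14,l); (17,15,r); (18,10,l); (18,10,r)


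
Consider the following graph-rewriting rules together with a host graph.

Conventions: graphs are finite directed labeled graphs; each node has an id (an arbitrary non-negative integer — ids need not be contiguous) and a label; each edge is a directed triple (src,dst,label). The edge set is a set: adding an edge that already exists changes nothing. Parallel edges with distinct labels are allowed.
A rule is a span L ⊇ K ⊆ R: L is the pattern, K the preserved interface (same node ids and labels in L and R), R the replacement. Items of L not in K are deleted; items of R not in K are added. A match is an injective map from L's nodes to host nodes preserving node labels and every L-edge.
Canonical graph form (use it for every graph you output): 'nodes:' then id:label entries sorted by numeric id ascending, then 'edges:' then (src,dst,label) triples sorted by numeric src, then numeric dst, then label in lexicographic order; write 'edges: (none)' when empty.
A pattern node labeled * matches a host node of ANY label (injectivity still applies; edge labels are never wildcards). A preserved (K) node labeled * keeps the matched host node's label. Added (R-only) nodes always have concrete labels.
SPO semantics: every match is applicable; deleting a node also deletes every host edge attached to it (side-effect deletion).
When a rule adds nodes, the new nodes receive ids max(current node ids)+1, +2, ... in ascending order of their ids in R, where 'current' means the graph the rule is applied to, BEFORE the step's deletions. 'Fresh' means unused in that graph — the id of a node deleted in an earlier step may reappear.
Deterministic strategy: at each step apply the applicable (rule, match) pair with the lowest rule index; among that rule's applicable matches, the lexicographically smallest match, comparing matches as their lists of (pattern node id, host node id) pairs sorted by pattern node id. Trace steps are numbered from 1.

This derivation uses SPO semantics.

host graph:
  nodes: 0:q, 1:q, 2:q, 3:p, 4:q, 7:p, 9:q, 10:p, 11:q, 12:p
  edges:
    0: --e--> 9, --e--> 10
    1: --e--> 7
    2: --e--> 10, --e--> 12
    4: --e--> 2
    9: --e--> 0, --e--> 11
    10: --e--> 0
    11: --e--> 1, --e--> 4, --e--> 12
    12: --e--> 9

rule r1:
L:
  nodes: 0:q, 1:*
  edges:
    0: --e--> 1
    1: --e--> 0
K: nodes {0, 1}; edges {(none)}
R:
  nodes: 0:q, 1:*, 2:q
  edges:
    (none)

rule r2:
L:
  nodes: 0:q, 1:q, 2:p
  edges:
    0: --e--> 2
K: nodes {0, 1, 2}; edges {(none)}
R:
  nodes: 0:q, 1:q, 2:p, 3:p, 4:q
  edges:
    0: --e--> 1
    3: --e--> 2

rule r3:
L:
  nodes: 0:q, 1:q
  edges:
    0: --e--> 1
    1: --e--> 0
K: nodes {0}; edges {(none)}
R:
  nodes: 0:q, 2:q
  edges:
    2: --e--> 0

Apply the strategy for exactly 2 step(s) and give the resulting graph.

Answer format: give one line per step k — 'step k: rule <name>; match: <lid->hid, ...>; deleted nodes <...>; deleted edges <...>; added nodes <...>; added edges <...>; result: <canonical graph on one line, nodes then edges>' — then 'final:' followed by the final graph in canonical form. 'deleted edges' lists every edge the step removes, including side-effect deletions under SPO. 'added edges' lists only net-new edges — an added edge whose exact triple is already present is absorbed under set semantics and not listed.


step 1: rule r1; match: 0->0, 1->9; deleted nodes (none); deleted edges (0,9,e); (9,0,e); added nodes 13; added edges (none); result: nodes: 0:q, 1:q, 2:q, 3:p, 4:q, 7:p, 9:q, 10:p, 11:q, 12:p, 13:q edges: (0,10,e); (1,7,e); (2,10,e); (2,12,e); (4,2,e); (9,11,e); (10,0,e); (11,1,e); (11,4,e); (11,12,e); (12,9,e)
step 2: rule r1; match: 0->0, 1->10; deleted nodes (none); deleted edges (0,10,e); (10,0,e); added nodes 14; added edges (none); result: nodes: 0:q, 1:q, 2:q, 3:p, 4:q, 7:p, 9:q, 10:p, 11:q, 12:p, 13:q, 14:q edges: (1,7,e); (2,10,e); (2,12,e); (4,2,e); (9,11,e); (11,1,e); (11,4,e); (11,12,e); (12,9,e)
final:
nodes: 0:q, 1:q, 2:q, 3:p, 4:q, 7:p, 9:q, 10:p, 11:q, 12:p, 13:q, 14:q
edges: (1,7,e); (2,10,e); (2,12,e); (4,2,e); (9,11,e); (11,1,e); (11,4,e); (11,12,e); (12,9,e)


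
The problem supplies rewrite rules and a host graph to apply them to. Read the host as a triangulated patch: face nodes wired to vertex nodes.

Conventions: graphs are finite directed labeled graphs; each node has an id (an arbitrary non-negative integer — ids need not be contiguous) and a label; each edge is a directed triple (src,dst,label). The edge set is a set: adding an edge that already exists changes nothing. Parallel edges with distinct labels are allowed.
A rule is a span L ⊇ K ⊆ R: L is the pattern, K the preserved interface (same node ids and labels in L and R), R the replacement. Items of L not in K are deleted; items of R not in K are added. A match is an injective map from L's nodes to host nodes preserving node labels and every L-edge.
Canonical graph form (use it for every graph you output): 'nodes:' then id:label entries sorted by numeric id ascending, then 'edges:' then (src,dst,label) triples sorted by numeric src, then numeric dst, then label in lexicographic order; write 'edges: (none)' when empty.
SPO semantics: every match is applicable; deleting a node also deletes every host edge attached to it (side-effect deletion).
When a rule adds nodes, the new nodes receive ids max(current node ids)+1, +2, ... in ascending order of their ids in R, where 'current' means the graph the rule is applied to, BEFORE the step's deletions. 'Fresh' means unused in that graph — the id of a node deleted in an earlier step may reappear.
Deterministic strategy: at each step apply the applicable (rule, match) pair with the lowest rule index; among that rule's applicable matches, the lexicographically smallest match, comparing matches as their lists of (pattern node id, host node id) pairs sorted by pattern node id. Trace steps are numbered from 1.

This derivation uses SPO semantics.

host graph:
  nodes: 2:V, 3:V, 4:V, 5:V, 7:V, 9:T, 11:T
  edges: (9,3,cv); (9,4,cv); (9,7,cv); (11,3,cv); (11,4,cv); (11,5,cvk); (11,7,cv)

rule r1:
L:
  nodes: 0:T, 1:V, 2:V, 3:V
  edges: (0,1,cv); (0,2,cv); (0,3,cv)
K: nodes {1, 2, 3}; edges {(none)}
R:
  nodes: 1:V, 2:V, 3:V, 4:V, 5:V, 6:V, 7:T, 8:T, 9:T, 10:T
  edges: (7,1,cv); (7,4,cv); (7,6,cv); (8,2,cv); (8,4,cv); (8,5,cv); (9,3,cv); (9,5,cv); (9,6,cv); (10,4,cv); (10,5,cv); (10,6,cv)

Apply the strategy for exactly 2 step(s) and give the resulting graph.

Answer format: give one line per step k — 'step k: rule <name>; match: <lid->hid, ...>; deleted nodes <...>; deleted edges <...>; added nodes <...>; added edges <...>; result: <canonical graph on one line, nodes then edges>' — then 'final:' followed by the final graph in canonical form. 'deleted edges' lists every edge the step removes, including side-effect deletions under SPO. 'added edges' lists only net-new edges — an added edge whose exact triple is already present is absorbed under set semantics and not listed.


step 1: rule r1; match: 0->9, 1->3, 2->4, 3->7; deleted nodes 9; deleted edges (9,3,cv); (9,4,cv); (9,7,cv); added nodes 12, 13, 14, 15, 16, 17, 18; added edges (15,3,cv); (15,12,cv); (15,14,cv); (16,4,cv); (16,12,cv); (16,13,cv); (17,7,cv); (17,13,cv); (17,14,cv); (18,12,cv); (18,13,cv); (18,14,cv); result: nodes: 2:V, 3:V, 4:V, 5:V, 7:V, 11:T, 12:V, 13:V, 14:V, 15:T, 16:T, 17:T, 18:T edges: (11,3,cv); (11,4,cv); (11,5,cvk); (11,7,cv); (15,3,cv); (15,12,cv); (15,14,cv); (16,4,cv); (16,12,cv); (16,13,cv); (17,7,cv); (17,13,cv); (17,14,cv); (18,12,cv); (18,13,cv); (18,14,cv)
step 2: rule r1; match: 0->11, 1->3, 2->4, 3->7; deleted nodes 11; deleted edges (11,3,cv); (11,4,cv); (11,5,cvk); (11,7,cv); added nodes 19, 20, 21, 22, 23, 24, 25; added edges (22,3,cv); (22,19,cv); (22,21,cv); (23,4,cv); (23,19,cv); (23,20,cv); (24,7,cv); (24,20,cv); (24,21,cv); (25,19,cv); (25,20,cv); (25,21,cv); result: nodes: 2:V, 3:V, 4:V, 5:V, 7:V, 12:V, 13:V, 14:V, 15:T, 16:T, 17:T, 18:T, 19:V, 20:V, 21:V, 22:T, 23:T, 24:T, 25:T edges: (15,3,cv); (15,12,cv); (15,14,cv); (16,4,cv); (16,12,cv); (16,13,cv); (17,7,cv); (17,13,cv); (17,14,cv); (18,12,cv); (18,13,cv); (18,14,cv); (22,3,cv); (22,19,cv); (22,21,cv); (23,4,cv); (23,19,cv); (23,20,cv); (24,7,cv); (24,20,cv); (24,21,cv); (25,19,cv); (25,20,cv); (25,21,cv)
final:
nodes: 2:V, 3:V, 4:V, 5:V, 7:V, 12:V, 13:V, 14:V, 15:T, 16:T, 17:T, 18:T, 19:V, 20:V, 21:V, 22:T, 23:T, 24:T, 25:T
edges: (15,3,cv); (15,12,cv); (15,14,cv); (16,4,cv); (16,12,cv); (16,13,cv); (17,7,cv); (17,13,cv); (17,14,cv); (18,12,cv); (18,13,cv); (18,14,cv); (22,3,cv); (22,19,cv); (22,21,cv); (23,4,cv); (23,19,cv); (23,20,cv); (24,7,cv); (24,20,cv); (24,21,cv); (25,19,cv); (25,20,cv); (25,21,cv)


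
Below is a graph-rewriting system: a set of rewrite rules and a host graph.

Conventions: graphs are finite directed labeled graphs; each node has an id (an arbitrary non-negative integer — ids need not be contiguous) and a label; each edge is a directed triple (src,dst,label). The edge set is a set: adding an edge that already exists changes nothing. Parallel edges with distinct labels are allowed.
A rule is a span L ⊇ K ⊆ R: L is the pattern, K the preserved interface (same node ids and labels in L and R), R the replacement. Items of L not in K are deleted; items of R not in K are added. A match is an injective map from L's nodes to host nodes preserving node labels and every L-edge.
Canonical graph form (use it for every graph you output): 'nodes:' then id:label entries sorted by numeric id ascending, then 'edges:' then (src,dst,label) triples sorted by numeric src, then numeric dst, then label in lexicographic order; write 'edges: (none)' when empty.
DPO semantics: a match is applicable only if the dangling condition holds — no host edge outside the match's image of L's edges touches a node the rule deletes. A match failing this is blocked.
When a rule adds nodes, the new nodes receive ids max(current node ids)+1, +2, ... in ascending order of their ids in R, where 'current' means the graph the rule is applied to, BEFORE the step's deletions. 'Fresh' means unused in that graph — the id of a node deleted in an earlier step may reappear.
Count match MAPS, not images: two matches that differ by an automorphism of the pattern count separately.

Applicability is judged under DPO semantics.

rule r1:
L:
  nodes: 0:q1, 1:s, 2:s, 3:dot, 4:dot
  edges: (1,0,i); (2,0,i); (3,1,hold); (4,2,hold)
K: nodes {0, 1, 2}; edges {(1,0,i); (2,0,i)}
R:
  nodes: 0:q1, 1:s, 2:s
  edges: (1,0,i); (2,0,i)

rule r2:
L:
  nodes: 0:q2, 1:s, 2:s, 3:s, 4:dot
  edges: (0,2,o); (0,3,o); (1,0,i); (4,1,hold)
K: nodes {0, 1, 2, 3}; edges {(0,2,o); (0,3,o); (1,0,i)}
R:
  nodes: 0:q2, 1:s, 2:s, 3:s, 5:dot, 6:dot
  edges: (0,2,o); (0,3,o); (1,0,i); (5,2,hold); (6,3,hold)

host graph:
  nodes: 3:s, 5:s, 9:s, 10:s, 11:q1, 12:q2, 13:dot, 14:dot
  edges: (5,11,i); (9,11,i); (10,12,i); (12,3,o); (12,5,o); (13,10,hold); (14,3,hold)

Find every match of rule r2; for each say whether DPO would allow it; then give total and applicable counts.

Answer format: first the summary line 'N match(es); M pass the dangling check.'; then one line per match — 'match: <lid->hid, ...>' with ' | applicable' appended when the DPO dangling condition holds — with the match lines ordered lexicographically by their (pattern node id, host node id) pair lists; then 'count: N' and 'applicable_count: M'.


2 match(es); 2 pass the dangling check.
match: 0->12, 1->10, 2->3, 3->5, 4->13 | applicable
match: 0->12, 1->10, 2->5, 3->3, 4->13 | applicable
count: 2
applicable_count: 2


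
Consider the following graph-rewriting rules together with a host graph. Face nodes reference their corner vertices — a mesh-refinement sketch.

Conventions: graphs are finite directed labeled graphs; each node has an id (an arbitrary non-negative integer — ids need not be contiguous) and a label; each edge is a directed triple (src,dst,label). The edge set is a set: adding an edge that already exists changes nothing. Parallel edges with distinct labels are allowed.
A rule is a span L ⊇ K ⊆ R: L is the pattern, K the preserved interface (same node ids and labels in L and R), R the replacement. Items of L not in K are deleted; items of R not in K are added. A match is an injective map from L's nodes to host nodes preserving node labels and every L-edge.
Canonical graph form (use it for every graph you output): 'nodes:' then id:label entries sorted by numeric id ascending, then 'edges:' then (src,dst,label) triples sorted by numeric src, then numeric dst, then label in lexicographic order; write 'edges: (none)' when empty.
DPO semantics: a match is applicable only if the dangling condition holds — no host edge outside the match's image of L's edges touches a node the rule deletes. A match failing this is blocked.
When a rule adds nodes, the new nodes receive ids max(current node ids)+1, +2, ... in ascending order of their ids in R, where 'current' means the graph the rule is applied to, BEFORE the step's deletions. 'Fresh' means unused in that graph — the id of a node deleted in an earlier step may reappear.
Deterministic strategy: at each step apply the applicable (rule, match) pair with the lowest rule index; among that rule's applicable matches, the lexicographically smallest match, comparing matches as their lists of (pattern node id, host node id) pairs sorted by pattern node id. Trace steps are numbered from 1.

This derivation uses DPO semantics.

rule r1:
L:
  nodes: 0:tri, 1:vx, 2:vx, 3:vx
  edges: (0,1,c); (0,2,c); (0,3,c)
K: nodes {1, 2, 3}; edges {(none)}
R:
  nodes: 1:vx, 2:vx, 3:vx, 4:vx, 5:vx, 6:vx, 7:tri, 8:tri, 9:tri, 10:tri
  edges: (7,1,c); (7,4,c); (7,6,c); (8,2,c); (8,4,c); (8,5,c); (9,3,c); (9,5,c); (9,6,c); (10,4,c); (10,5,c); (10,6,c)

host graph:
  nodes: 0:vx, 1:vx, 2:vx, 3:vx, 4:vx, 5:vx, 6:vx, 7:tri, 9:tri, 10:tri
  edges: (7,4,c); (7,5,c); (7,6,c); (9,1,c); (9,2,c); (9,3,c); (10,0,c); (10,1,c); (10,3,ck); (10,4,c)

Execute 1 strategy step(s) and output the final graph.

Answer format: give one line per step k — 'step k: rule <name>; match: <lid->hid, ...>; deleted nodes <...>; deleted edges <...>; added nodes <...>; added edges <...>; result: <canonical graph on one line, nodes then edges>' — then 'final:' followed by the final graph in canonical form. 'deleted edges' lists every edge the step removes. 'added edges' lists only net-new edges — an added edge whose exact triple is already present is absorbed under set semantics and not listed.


step 1: rule r1; match: 0->7, 1->4, 2->5, 3->6; deleted nodes 7; deleted edges (7,4,c); (7,5,c); (7,6,c); added nodes 11, 12, 13, 14, 15, 16, 17; added edges (14,4,c); (14,11,c); (14,13,c); (15,5,c); (15,11,c); (15,12,c); (16,6,c); (16,12,c); (16,13,c); (17,11,c); (17,12,c); (17,13,c); result: nodes: 0:vx, 1:vx, 2:vx, 3:vx, 4:vx, 5:vx, 6:vx, 9:tri, 10:tri, 11:vx, 12:vx, 13:vx, 14:tri, 15:tri, 16:tri, 17:tri edges: (9,1,c); (9,2,c); (9,3,c); (10,0,c); (10,1,c); (10,3,ck); (10,4,c); (14,4,c); (14,11,c); (14,13,c); (15,5,c); (15,11,c); (15,12,c); (16,6,c); (16,12,c); (16,13,c); (17,11,c); (17,12,c); (17,13,c)
final:
nodes: 0:vx, 1:vx, 2:vx, 3:vx, 4:vx, 5:vx, 6:vx, 9:tri, 10:tri, 11:vx, 12:vx, 13:vx, 14:tri, 15:tri, 16:tri, 17:tri
edges: (9,1,c); (9,2,c); (9,3,c); (10,0,c); (10,1,c); (10,3,ck); (10,4,c); (14,4,c); (14,11,c); (14,13,c); (15,5,c); (15,11,c); (15,12,c); (16,6,c); (16,12,c); (16,13,c); (17,11,c); (17,12,c); (17,13,c)


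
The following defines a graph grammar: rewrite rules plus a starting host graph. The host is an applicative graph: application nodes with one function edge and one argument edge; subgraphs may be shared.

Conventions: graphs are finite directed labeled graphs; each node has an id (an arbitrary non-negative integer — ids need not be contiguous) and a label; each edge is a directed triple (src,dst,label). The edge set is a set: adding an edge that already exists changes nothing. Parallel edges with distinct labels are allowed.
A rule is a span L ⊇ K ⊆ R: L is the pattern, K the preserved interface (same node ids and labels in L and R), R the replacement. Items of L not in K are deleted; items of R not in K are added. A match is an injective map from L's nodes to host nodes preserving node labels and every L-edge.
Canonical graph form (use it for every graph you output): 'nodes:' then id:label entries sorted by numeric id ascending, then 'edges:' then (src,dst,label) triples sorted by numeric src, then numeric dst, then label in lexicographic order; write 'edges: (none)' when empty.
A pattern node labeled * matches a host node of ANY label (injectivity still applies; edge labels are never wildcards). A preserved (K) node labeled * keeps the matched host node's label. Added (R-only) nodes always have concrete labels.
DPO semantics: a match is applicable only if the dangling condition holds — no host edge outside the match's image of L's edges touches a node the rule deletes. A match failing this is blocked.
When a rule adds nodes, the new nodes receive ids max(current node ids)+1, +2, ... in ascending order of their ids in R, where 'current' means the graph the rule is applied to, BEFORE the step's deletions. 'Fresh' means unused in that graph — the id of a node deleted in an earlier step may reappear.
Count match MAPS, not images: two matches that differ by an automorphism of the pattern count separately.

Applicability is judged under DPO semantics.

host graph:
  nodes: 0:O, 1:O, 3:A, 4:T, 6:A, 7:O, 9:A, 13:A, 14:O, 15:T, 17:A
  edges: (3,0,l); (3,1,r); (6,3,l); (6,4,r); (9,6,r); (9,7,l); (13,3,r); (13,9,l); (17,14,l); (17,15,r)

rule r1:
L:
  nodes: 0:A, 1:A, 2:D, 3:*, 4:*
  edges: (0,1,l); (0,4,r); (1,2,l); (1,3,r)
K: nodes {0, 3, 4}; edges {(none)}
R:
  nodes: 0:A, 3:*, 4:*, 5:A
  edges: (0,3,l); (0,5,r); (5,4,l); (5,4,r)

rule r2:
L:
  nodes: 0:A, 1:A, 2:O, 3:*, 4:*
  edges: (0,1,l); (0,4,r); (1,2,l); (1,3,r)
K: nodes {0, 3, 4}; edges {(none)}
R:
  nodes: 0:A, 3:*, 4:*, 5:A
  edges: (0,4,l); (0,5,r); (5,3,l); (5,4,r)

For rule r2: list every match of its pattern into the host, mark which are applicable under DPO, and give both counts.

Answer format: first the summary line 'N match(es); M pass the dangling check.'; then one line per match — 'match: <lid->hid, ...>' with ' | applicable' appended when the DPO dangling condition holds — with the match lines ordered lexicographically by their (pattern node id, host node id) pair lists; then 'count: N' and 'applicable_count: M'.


2 match(es); 1 pass the dangling check.
match: 0->6, 1->3, 2->0, 3->1, 4->4
match: 0->13, 1->9, 2->7, 3->6, 4->3 | applicable
count: 2
applicable_count: 1


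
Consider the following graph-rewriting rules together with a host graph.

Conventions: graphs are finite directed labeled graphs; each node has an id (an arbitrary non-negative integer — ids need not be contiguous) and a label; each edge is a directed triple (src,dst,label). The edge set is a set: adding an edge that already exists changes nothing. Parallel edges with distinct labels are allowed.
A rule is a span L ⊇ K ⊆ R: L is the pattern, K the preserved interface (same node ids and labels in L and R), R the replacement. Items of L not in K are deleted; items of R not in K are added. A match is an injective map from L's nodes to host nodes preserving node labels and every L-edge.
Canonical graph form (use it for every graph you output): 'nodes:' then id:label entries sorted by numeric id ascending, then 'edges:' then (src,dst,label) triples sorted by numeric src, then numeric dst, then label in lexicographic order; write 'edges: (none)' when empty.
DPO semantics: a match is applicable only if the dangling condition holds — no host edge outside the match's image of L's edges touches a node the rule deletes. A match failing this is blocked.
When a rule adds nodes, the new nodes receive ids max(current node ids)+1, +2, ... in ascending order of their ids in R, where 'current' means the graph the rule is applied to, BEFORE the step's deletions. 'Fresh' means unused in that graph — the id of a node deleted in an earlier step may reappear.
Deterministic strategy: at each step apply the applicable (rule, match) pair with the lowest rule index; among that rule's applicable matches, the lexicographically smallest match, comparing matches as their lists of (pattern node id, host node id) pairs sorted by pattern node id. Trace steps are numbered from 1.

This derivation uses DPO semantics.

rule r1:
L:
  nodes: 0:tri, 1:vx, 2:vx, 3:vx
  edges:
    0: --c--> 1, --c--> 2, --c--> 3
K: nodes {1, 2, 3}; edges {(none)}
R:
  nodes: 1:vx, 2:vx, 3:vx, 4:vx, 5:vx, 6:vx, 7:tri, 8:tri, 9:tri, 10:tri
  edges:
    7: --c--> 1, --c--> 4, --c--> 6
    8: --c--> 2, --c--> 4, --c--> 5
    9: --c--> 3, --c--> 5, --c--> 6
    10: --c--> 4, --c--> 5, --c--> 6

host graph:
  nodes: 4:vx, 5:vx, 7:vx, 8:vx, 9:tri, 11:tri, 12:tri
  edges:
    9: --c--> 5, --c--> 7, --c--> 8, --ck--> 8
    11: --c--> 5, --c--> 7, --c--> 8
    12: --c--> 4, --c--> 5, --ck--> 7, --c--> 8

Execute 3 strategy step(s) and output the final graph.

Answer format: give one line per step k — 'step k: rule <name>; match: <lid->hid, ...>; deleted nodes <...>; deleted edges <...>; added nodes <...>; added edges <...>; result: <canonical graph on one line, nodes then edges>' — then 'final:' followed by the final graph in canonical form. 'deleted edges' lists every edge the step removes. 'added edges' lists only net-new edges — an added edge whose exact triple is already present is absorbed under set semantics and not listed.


step 1: rule r1; match: 0->11, 1->5, 2->7, 3->8; deleted nodes 11; deleted edges (11,5,c); (11,7,c); (11,8,c); added nodes 13, 14, 15, 16, 17, 18, 19; added edges (16,5,c); (16,13,c); (16,15,c); (17,7,c); (17,13,c); (17,14,c); (18,8,c); (18,14,c); (18,15,c); (19,13,c); (19,14,c); (19,15,c); result: nodes: 4:vx, 5:vx, 7:vx, 8:vx, 9:tri, 12:tri, 13:vx, 14:vx, 15:vx, 16:tri, 17:tri, 18:tri, 19:tri edges: (9,5,c); (9,7,c); (9,8,c); (9,8,ck); (12,4,c); (12,5,c); (12,7,ck); (12,8,c); (16,5,c); (16,13,c); (16,15,c); (17,7,c); (17,13,c); (17,14,c); (18,8,c); (18,14,c); (18,15,c); (19,13,c); (19,14,c); (19,15,c)
step 2: rule r1; match: 0->16, 1->5, 2->13, 3->15; deleted nodes 16; deleted edges (16,5,c); (16,13,c); (16,15,c); added nodes 20, 21, 22, 23, 24, 25, 26; added edges (23,5,c); (23,20,c); (23,22,c); (24,13,c); (24,20,c); (24,21,c); (25,15,c); (25,21,c); (25,22,c); (26,20,c); (26,21,c); (26,22,c); result: nodes: 4:vx, 5:vx, 7:vx, 8:vx, 9:tri, 12:tri, 13:vx, 14:vx, 15:vx, 17:tri, 18:tri, 19:tri, 20:vx, 21:vx, 22:vx, 23:tri, 24:tri, 25:tri, 26:tri edges: (9,5,c); (9,7,c); (9,8,c); (9,8,ck); (12,4,c); (12,5,c); (12,7,ck); (12,8,c); (17,7,c); (17,13,c); (17,14,c); (18,8,c); (18,14,c); (18,15,c); (19,13,c); (19,14,c); (19,15,c); (23,5,c); (23,20,c); (23,22,c); (24,13,c); (24,20,c); (24,21,c); (25,15,c); (25,21,c); (25,22,c); (26,20,c); (26,21,c); (26,22,c)
step 3: rule r1; match: 0->17, 1->7, 2->13, 3->14; deleted nodes 17; deleted edges (17,7,c); (17,13,c); (17,14,c); added nodes 27, 28, 29, 30, 31, 32, 33; added edges (30,7,c); (30,27,c); (30,29,c); (31,13,c); (31,27,c); (31,28,c); (32,14,c); (32,28,c); (32,29,c); (33,27,c); (33,28,c); (33,29,c); result: nodes: 4:vx, 5:vx, 7:vx, 8:vx, 9:tri, 12:tri, 13:vx, 14:vx, 15:vx, 18:tri, 19:tri, 20:vx, 21:vx, 22:vx, 23:tri, 24:tri, 25:tri, 26:tri, 27:vx, 28:vx, 29:vx, 30:tri, 31:tri, 32:tri, 33:tri edges: (9,5,c); (9,7,c); (9,8,c); (9,8,ck); (12,4,c); (12,5,c); (12,7,ck); (12,8,c); (18,8,c); (18,14,c); (18,15,c); (19,13,c); (19,14,c); (19,15,c); (23,5,c); (23,20,c); (23,22,c); (24,13,c); (24,20,c); (24,21,c); (25,15,c); (25,21,c); (25,22,c); (26,20,c); (26,21,c); (26,22,c); (30,7,c); (30,27,c); (30,29,c); (31,13,c); (31,27,c); (31,28,c); (32,14,c); (32,28,c); (32,29,c); (33,27,c); (33,28,c); (33,29,c)
final:
nodes: 4:vx, 5:vx, 7:vx, 8:vx, 9:tri, 12:tri, 13:vx, 14:vx, 15:vx, 18:tri, 19:tri, 20:vx, 21:vx, 22:vx, 23:tri, 24:tri, 25:tri, 26:tri, 27:vx, 28:vx, 29:vx, 30:tri, 31:tri, 32:tri, 33:tri
edges: (9,5,c); (9,7,c); (9,8,c); (9,8,ck); (12,4,c); (12,5,c); (12,7,ck); (12,8,c); (18,8,c); (18,14,c); (18,15,c); (19,13,c); (19,14,c); (19,15,c); (23,5,c); (23,20,c); (23,22,c); (24,13,c); (24,20,c); (24,21,c); (25,15,c); (25,21,c); (25,22,c); (26,20,c); (26,21,c); (26,22,c); (30,7,c); (30,27,c); (30,29,c); (31,13,c); (31,27,c); (31,28,c); (32,14,c); (32,28,c); (32,29,c); (33,27,c); (33,28,c); (33,29,c)


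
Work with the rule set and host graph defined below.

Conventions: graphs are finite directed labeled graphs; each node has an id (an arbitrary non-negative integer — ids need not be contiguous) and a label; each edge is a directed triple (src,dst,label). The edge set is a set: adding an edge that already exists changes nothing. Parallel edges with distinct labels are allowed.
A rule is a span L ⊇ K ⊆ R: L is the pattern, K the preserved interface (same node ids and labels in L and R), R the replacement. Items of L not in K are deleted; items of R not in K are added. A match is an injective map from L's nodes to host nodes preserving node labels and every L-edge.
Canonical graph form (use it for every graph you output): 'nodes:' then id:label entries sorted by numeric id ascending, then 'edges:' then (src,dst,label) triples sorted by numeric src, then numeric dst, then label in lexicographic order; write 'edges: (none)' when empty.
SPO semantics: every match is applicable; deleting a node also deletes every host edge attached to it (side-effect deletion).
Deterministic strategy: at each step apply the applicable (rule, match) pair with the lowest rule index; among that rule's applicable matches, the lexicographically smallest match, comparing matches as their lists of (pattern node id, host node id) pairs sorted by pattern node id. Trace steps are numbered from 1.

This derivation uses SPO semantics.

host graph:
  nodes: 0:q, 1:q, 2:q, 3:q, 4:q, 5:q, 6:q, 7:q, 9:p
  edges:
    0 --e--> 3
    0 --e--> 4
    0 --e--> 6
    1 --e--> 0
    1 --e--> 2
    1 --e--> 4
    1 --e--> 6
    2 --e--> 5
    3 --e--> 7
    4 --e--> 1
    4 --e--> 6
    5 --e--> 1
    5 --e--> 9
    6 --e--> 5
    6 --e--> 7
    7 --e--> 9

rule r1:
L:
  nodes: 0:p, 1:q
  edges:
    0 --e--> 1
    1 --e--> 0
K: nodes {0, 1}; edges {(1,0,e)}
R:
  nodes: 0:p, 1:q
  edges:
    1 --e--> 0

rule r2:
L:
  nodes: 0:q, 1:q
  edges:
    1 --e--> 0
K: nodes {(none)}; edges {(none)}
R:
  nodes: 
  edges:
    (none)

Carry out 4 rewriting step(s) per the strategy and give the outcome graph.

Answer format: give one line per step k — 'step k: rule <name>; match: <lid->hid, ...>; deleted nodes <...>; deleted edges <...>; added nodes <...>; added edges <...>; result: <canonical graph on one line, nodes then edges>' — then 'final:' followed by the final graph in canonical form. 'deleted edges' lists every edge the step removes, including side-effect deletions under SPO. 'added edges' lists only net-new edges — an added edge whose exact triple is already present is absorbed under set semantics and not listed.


step 1: rule r2; match: 0->0, 1->1; deleted nodes 0, 1; deleted edges (0,3,e); (0,4,e); (0,6,e); (1,0,e); (1,2,e); (1,4,e); (1,6,e); (4,1,e); (5,1,e); added nodes (none); added edges (none); result: nodes: 2:q, 3:q, 4:q, 5:q, 6:q, 7:q, 9:p edges: (2,5,e); (3,7,e); (4,6,e); (5,9,e); (6,5,e); (6,7,e); (7,9,e)
step 2: rule r2; match: 0->5, 1->2; deleted nodes 2, 5; deleted edges (2,5,e); (5,9,e); (6,5,e); added nodes (none); added edges (none); result: nodes: 3:q, 4:q, 6:q, 7:q, 9:p edges: (3,7,e); (4,6,e); (6,7,e); (7,9,e)
step 3: rule r2; match: 0->6, 1->4; deleted nodes 4, 6; deleted edges (4,6,e); (6,7,e); added nodes (none); added edges (none); result: nodes: 3:q, 7:q, 9:p edges: (3,7,e); (7,9,e)
step 4: rule r2; match: 0->7, 1->3; deleted nodes 3, 7; deleted edges (3,7,e); (7,9,e); added nodes (none); added edges (none); result: nodes: 9:p edges: (none)
final:
nodes: 9:p
edges: (none)


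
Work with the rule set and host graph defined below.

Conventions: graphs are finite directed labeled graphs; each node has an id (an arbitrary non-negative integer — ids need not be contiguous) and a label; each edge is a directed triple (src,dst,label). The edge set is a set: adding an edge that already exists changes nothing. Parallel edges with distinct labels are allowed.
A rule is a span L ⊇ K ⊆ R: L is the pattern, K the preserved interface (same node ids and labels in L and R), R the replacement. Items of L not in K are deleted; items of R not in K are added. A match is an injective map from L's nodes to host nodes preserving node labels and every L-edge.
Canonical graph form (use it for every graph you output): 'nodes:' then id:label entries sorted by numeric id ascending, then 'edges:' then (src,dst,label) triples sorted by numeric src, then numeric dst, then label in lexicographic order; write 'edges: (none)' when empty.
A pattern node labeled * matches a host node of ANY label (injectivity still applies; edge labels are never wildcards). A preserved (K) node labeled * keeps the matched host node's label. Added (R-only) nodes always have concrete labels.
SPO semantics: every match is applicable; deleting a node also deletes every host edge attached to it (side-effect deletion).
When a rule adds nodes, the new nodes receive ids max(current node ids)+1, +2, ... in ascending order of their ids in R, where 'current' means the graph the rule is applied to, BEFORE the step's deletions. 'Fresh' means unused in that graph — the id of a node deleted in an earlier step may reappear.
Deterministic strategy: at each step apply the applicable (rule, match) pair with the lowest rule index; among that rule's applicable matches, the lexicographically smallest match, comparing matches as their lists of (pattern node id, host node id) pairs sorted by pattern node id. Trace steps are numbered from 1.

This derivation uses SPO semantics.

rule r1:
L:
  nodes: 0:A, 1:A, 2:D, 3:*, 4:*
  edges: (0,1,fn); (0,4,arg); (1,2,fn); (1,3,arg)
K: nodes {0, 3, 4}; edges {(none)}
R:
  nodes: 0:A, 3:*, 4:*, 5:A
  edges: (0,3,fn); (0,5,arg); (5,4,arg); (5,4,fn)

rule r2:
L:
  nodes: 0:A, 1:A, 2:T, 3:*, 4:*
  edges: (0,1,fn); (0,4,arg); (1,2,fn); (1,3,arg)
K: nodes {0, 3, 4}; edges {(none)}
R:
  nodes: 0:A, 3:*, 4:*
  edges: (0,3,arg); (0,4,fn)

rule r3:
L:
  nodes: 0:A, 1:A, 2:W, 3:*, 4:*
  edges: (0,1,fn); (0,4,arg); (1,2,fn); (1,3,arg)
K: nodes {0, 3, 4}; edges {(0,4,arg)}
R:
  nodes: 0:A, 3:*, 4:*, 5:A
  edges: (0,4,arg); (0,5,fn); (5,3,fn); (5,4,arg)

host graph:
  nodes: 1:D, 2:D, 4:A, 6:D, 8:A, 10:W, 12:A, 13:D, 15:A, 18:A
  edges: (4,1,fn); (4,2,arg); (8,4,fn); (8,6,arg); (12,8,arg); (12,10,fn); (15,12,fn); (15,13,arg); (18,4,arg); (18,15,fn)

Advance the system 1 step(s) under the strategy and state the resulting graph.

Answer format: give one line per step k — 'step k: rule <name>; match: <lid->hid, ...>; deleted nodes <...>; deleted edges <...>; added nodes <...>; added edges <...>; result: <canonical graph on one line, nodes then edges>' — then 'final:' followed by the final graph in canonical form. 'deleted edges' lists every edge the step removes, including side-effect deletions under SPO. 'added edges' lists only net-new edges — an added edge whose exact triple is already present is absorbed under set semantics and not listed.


step 1: rule r1; match: 0->8, 1->4, 2->1, 3->2, 4->6; deleted nodes 1, 4; deleted edges (4,1,fn); (4,2,arg); (8,4,fn); (8,6,arg); (18,4,arg); added nodes 19; added edges (8,2,fn); (8,19,arg); (19,6,arg); (19,6,fn); result: nodes: 2:D, 6:D, 8:A, 10:W, 12:A, 13:D, 15:A, 18:A, 19:A edges: (8,2,fn); (8,19,arg); (12,8,arg); (12,10,fn); (15,12,fn); (15,13,arg); (18,15,fn); (19,6,arg); (19,6,fn)
final:
nodes: 2:D, 6:D, 8:A, 10:W, 12:A, 13:D, 15:A, 18:A, 19:A
edges: (8,2,fn); (8,19,arg); (12,8,arg); (12,10,fn); (15,12,fn); (15,13,arg); (18,15,fn); (19,6,arg); (19,6,fn)
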